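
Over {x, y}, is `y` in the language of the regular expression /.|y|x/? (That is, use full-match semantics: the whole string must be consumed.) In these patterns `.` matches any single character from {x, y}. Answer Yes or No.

Yes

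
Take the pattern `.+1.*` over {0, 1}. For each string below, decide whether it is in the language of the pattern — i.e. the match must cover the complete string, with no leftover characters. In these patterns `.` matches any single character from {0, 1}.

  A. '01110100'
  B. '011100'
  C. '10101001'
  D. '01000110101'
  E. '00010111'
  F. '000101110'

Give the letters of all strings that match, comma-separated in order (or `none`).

A → match
B → match
C → match
D → match
E → match
F → match

A, B, C, D, E, F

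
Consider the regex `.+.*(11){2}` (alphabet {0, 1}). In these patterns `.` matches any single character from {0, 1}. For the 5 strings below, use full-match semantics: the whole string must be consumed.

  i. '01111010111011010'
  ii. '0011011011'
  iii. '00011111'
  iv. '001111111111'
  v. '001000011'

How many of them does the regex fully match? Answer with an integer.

2

i → no match — must end with '11'
ii → no match
iii → match
iv → match
v → no match
Total matched: 2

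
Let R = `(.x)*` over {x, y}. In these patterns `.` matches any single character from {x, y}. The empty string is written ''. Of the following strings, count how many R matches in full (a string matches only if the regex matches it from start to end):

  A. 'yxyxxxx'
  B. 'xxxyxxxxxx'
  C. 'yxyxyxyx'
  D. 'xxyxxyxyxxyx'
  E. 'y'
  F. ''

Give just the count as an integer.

A → no match
B → no match
C → match
D → no match
E → no match
F → match
Total matched: 2

2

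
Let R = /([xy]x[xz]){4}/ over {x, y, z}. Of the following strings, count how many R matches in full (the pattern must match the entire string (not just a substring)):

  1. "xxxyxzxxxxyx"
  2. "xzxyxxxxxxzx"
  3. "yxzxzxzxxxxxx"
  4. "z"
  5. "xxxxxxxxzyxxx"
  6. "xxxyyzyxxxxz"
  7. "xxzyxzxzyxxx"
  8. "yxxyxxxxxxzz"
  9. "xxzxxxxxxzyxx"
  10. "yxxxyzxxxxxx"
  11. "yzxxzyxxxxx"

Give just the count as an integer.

1 → no match
2 → no match
3 → no match
4 → no match
5 → no match
6 → no match
7 → no match
8 → no match
9 → no match
10 → no match
11 → no match
Total matched: 0

0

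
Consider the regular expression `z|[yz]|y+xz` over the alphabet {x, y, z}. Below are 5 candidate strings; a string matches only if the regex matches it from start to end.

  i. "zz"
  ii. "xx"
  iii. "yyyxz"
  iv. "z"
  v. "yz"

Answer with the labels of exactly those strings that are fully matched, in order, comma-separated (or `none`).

i → no match
ii → no match
iii → match
iv → match
v → no match

iii, iv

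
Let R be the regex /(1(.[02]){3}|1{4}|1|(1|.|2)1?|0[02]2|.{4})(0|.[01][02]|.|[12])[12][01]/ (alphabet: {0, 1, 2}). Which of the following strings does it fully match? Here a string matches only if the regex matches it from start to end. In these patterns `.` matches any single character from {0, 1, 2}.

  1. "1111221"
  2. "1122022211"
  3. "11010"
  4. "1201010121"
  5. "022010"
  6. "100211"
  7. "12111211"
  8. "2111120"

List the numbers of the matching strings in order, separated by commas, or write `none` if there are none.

1. "1111221" → match
2. "1122022211" → match
3. "11010" → match
4. "1201010121" → match
5. "022010" → match
6. "100211" → match
7. "12111211" → no match
8. "2111120" → match

1, 2, 3, 4, 5, 6, 8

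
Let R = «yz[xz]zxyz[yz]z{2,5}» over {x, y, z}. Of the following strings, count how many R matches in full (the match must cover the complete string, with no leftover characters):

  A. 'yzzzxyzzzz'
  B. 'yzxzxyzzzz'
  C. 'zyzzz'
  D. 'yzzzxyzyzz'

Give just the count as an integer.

3

A → match
B → match
C → no match — must start with 'yz'
D → match
Total matched: 3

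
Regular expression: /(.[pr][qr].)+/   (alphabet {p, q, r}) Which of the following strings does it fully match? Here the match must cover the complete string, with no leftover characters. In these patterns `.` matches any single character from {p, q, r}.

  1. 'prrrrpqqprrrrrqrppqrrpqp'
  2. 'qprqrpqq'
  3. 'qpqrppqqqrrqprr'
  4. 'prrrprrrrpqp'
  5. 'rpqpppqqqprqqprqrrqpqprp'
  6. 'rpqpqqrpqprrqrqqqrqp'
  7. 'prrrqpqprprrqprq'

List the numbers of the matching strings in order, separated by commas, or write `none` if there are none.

1, 2, 4, 5, 7

1 → match
2 → match
3 → no match
4 → match
5 → match
6 → no match
7 → match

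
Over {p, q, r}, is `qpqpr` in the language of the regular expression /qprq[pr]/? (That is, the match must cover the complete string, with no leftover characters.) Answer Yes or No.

No

Every match must start with `qprq`, but `qpqpr` does not.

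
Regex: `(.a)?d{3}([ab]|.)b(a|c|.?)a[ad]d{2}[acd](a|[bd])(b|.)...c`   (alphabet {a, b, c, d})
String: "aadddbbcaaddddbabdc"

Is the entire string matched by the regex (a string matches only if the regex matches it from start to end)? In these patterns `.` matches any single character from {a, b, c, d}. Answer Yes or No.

Yes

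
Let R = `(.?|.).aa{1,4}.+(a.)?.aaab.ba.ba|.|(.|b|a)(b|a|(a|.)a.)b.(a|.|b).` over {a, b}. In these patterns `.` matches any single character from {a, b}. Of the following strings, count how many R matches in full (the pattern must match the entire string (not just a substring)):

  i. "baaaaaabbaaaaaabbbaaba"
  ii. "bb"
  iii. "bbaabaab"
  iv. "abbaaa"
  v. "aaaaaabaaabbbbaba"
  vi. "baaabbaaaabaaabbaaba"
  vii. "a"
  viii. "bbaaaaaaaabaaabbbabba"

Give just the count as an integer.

5

i → match
ii. "bb" → no match
iii. "bbaabaab" → match
iv. "abbaaa" → match
v → no match
vi → no match
vii. "a" → match
viii → match
Total matched: 5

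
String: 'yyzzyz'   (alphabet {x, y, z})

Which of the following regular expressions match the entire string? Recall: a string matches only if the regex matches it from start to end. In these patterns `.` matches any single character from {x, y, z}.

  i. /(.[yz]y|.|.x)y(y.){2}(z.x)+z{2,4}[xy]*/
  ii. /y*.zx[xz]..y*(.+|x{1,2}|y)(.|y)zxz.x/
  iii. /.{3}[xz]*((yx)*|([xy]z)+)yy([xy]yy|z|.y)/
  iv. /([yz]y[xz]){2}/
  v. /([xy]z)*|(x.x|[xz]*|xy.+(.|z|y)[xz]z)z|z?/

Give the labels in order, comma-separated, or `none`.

i → no match
ii → no match — must end with 'x'
iii → no match
iv → match
v → no match

iv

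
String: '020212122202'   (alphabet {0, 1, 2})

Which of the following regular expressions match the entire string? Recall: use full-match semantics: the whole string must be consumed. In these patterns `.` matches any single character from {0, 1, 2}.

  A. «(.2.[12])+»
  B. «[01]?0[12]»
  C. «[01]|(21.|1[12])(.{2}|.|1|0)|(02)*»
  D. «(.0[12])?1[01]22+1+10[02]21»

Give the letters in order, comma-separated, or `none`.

A → match
B → no match
C → no match
D → no match — must end with '21'

A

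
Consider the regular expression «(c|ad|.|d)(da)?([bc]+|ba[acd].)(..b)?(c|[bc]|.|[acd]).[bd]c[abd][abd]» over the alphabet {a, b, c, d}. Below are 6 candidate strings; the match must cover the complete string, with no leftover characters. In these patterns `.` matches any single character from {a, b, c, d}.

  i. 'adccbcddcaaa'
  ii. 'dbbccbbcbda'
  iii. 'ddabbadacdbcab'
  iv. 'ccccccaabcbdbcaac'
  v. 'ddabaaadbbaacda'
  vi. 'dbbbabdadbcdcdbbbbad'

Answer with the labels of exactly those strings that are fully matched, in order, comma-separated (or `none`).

none

i → no match
ii → no match
iii → no match
iv → no match
v → no match
vi → no match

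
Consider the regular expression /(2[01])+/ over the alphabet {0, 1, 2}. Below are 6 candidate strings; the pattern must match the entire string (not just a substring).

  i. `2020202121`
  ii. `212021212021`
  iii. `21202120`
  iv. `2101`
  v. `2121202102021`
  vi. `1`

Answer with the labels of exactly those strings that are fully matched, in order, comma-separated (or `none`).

i → match
ii → match
iii → match
iv → no match
v → no match
vi → no match — must start with `2`

i, ii, iii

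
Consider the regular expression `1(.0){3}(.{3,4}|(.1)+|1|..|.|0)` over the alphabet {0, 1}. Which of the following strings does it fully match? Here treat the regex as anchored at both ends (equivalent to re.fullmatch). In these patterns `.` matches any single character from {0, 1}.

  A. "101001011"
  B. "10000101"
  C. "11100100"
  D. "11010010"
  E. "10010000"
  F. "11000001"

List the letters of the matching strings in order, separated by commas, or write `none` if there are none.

B, E, F

A → no match
B → match
C → no match
D → no match
E → match
F → match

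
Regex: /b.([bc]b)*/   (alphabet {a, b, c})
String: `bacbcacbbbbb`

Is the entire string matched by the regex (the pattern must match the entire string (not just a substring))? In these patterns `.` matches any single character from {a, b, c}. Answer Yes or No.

No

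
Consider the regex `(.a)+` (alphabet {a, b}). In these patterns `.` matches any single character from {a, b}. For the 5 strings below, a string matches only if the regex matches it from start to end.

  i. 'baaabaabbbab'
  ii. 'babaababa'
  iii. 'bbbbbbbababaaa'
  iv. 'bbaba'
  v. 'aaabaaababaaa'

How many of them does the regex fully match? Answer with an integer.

i → no match — must end with 'a'
ii → no match
iii → no match
iv → no match
v → no match
Total matched: 0

0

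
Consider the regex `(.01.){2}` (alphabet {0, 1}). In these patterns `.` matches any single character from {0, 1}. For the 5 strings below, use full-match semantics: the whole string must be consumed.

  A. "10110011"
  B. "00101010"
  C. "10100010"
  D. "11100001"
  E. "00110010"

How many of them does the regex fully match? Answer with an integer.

A → match
B → match
C → match
D → no match
E → match
Total matched: 4

4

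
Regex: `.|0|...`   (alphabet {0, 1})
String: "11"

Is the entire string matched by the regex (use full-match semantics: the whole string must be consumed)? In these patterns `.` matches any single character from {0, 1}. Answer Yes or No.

No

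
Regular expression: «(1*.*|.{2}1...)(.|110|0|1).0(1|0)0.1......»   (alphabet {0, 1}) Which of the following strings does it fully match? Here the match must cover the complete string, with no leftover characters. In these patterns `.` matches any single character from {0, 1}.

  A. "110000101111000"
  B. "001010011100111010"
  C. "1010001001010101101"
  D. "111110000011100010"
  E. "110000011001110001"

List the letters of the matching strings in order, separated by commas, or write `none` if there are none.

D

A → no match
B → no match
C → no match
D → match
E → no match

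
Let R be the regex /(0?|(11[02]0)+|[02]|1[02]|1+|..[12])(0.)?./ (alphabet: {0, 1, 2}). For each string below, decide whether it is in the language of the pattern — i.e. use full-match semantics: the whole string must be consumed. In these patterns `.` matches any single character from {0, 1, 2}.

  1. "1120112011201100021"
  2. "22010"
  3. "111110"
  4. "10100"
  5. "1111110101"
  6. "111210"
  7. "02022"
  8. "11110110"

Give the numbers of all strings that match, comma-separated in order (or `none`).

1, 3

1 → match
2 → no match
3 → match
4 → no match
5 → no match
6 → no match
7 → no match
8 → no match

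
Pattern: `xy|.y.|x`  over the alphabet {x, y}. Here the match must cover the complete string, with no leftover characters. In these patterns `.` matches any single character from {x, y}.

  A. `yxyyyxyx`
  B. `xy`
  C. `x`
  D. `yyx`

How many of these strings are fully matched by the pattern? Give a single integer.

A → no match
B → match
C → match
D → match
Total matched: 3

3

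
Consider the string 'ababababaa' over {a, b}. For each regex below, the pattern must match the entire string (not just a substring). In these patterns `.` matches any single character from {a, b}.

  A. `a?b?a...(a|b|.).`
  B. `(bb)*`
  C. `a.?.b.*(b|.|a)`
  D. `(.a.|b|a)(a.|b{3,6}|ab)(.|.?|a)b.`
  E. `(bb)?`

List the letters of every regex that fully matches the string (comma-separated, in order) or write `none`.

A → no match
B → no match
C → match
D → no match
E → no match

C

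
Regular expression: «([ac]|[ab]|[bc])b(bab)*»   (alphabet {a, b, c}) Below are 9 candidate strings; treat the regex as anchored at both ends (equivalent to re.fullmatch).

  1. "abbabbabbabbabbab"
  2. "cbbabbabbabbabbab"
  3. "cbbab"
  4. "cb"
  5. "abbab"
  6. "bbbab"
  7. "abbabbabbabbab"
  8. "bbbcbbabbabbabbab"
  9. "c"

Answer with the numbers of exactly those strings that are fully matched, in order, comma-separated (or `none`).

1, 2, 3, 4, 5, 6, 7

1 → match
2 → match
3. "cbbab" → match
4. "cb" → match
5. "abbab" → match
6. "bbbab" → match
7 → match
8 → no match
9. "c" → no match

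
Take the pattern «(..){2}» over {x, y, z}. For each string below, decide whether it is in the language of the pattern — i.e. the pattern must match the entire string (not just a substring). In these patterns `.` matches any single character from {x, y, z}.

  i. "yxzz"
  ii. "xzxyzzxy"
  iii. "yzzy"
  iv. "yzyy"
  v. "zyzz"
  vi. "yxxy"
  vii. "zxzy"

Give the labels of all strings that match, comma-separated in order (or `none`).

i → match
ii → no match
iii → match
iv → match
v → match
vi → match
vii → match

i, iii, iv, v, vi, vii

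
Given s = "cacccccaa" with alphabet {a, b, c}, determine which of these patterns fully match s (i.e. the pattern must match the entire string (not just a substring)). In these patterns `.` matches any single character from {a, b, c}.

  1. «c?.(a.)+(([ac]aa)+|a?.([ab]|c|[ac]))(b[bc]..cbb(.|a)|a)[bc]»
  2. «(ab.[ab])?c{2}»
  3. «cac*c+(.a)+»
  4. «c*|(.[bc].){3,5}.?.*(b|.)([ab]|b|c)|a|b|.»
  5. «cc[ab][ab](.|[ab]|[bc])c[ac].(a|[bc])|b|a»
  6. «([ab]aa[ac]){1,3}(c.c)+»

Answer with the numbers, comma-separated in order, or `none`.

3

1 → no match
2 → no match — must end with "c"
3 → match
4 → no match
5 → no match
6 → no match — must end with "c"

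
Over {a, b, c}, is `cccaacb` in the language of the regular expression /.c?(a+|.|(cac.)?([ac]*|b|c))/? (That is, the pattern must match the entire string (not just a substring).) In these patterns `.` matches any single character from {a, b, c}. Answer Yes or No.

No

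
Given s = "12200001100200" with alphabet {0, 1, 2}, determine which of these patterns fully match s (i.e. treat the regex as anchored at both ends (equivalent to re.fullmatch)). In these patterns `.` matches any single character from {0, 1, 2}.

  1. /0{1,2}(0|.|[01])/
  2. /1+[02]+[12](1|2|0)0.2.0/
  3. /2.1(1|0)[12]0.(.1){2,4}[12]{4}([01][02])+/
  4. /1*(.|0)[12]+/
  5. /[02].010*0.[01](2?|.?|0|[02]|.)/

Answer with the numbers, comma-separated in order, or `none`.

1 → no match — must start with "0"
2 → match
3 → no match — must start with "2"
4 → no match
5 → no match

2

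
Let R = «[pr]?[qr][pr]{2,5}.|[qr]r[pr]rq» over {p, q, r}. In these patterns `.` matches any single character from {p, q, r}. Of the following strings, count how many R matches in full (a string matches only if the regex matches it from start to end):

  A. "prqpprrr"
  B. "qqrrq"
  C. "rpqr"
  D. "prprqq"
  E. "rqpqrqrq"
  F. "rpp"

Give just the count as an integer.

A → no match
B → no match
C → no match
D → no match
E → no match
F → no match
Total matched: 0

0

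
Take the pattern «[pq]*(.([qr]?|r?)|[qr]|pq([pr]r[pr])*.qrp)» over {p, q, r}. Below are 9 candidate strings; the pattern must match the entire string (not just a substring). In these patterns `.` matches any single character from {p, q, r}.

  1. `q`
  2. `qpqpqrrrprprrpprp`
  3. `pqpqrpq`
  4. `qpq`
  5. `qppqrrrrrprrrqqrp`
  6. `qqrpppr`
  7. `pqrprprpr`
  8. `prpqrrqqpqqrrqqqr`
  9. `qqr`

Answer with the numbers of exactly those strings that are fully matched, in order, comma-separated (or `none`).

1, 4, 5, 9

1 → match
2 → no match
3 → no match
4 → match
5 → match
6 → no match
7 → no match
8 → no match
9 → match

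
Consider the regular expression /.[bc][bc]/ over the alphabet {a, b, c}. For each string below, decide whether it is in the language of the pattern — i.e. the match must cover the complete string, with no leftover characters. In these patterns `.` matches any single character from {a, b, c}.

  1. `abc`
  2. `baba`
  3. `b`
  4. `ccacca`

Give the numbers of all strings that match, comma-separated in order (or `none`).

1

1 → match
2 → no match
3 → no match
4 → no match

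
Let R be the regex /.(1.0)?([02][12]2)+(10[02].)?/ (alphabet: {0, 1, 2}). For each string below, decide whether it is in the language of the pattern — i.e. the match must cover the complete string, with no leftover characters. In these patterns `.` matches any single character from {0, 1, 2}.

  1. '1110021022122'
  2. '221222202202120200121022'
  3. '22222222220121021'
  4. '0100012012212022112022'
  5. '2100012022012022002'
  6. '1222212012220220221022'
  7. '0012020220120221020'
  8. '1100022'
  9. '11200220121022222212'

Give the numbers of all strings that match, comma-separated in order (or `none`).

3, 8

1 → no match
2 → no match
3 → match
4 → no match
5 → no match
6 → no match
7 → no match
8 → match
9 → no match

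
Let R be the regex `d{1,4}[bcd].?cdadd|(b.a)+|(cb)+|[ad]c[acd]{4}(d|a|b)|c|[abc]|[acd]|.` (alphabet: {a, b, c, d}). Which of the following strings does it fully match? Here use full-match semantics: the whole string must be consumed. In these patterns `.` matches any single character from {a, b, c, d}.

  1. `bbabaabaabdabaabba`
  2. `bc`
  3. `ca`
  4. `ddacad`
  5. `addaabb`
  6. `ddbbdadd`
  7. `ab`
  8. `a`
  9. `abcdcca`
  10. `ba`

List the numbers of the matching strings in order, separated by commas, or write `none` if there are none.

1, 8

1 → match
2 → no match
3 → no match
4 → no match
5 → no match
6 → no match
7 → no match
8 → match
9 → no match
10 → no match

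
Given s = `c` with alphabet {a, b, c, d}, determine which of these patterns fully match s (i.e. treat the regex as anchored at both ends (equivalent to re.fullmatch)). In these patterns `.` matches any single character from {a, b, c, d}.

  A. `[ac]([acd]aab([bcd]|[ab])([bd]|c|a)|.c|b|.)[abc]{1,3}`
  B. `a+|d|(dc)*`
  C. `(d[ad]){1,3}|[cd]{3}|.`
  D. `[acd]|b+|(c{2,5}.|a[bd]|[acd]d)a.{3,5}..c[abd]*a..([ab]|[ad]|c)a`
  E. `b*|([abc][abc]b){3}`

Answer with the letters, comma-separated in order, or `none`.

A → no match
B → no match
C → match
D → match
E → no match

C, D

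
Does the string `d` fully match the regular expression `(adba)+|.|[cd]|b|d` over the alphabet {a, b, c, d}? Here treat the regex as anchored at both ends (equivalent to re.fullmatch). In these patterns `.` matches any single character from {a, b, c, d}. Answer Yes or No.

Yes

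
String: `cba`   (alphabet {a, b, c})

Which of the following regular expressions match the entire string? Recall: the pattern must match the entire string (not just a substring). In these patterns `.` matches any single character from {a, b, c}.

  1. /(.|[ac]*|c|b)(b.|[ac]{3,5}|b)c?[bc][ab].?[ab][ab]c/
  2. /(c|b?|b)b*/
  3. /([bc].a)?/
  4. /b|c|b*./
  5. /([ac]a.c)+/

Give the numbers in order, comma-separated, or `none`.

3

1 → no match — must end with `c`
2 → no match
3 → match
4 → no match
5 → no match — must end with `c`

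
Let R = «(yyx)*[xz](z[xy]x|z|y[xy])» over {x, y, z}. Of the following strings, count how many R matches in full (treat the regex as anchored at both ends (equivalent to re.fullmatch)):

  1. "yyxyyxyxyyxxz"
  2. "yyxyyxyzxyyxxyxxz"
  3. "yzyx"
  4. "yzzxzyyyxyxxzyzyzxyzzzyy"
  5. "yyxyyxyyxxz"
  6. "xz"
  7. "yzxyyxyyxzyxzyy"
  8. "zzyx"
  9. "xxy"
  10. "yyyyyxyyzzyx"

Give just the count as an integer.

3

1 → no match
2 → no match
3 → no match
4 → no match
5 → match
6 → match
7 → no match
8 → match
9 → no match
10 → no match
Total matched: 3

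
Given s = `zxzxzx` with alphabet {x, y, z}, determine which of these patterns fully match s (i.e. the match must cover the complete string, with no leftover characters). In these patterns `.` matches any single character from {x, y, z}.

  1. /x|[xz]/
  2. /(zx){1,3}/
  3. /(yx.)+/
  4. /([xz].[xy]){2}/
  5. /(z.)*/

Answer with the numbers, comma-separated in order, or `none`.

1 → no match
2 → match
3 → no match — must start with `yx`
4 → no match
5 → match

2, 5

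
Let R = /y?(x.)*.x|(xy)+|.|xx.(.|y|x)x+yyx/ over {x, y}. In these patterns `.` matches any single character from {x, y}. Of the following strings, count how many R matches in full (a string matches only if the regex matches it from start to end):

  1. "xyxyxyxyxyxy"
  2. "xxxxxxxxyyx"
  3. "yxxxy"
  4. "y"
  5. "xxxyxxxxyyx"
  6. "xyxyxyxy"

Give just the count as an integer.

5

1 → match
2 → match
3 → no match
4 → match
5 → match
6 → match
Total matched: 5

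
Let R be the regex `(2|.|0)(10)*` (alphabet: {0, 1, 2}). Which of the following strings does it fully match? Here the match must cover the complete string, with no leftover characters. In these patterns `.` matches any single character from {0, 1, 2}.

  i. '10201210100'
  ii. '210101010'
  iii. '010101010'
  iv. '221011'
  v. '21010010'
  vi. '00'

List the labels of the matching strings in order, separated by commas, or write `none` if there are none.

i → no match
ii → match
iii → match
iv → no match
v → no match
vi → no match

ii, iii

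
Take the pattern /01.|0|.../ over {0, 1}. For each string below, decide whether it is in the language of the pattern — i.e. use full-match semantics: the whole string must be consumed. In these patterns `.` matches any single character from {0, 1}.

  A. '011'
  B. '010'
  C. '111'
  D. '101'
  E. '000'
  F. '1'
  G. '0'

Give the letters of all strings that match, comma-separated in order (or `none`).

A, B, C, D, E, G

A → match
B → match
C → match
D → match
E → match
F → no match
G → match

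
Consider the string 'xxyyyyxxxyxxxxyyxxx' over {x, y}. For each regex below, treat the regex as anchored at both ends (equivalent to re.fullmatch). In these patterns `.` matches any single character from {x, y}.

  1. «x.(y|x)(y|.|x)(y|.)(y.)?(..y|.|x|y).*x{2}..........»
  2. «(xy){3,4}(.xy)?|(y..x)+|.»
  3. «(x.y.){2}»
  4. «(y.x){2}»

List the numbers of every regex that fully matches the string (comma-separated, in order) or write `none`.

1

1 → match
2 → no match
3 → no match
4 → no match — must start with 'y'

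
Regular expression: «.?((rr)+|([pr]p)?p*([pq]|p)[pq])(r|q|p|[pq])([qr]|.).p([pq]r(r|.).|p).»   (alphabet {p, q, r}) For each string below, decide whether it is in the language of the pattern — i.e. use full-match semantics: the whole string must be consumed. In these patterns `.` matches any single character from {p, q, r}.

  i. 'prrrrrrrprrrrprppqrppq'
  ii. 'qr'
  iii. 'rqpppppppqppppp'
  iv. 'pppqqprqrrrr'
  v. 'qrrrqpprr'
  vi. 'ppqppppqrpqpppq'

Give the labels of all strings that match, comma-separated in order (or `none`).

none

i → no match
ii. 'qr' → no match
iii → no match
iv. 'pppqqprqrrrr' → no match
v. 'qrrrqpprr' → no match
vi → no match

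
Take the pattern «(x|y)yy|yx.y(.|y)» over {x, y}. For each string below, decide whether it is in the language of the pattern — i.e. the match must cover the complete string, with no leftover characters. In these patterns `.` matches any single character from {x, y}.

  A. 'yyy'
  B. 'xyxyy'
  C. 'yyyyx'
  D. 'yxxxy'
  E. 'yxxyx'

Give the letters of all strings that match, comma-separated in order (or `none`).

A → match
B → no match
C → no match
D → no match
E → match

A, E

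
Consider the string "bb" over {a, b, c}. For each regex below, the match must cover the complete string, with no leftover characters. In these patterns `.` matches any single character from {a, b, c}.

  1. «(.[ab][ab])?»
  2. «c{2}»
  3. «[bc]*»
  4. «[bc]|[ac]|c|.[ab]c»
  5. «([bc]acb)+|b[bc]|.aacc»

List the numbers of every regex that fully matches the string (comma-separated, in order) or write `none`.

1 → no match
2 → no match — must start with "c"
3 → match
4 → no match
5 → match

3, 5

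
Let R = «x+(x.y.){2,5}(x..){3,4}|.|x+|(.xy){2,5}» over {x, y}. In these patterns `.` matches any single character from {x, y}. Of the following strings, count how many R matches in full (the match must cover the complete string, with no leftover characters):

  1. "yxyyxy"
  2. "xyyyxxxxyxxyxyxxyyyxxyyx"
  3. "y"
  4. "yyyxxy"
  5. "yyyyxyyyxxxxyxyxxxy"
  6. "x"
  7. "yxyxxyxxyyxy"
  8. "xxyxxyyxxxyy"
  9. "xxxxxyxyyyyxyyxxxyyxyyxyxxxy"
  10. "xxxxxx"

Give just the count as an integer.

5

1. "yxyyxy" → match
2 → no match
3. "y" → match
4. "yyyxxy" → no match
5 → no match
6. "x" → match
7. "yxyxxyxxyyxy" → match
8. "xxyxxyyxxxyy" → no match
9 → no match
10. "xxxxxx" → match
Total matched: 5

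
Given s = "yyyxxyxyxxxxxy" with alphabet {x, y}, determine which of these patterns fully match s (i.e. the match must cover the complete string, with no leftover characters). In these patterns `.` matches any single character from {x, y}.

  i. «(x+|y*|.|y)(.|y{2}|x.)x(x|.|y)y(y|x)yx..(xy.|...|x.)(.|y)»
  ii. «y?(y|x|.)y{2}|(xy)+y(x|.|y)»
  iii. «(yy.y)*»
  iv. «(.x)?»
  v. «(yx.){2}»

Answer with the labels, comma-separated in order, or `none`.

i → match
ii → no match
iii → no match
iv → no match
v → no match — must start with "yx"

i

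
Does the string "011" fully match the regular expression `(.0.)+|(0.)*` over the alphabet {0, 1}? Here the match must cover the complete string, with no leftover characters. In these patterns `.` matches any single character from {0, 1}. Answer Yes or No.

No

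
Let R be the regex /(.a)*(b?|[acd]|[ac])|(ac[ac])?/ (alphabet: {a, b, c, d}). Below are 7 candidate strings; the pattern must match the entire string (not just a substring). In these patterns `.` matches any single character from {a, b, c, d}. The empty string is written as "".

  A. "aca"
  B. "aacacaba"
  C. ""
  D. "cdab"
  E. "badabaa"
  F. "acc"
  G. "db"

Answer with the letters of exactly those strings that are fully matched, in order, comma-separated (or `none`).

A, B, C, E, F

A → match
B → match
C → match
D → no match
E → match
F → match
G → no match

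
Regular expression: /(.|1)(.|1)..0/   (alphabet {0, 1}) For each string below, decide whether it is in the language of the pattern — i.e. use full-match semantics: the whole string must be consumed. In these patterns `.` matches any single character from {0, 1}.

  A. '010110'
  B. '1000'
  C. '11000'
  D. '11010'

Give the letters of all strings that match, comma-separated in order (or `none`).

C, D

A → no match
B → no match
C → match
D → match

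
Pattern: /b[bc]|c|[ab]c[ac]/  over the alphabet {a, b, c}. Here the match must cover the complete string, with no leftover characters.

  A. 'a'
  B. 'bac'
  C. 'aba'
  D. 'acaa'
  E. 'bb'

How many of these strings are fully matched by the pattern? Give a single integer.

A. 'a' → no match
B. 'bac' → no match
C. 'aba' → no match
D. 'acaa' → no match
E. 'bb' → match
Total matched: 1

1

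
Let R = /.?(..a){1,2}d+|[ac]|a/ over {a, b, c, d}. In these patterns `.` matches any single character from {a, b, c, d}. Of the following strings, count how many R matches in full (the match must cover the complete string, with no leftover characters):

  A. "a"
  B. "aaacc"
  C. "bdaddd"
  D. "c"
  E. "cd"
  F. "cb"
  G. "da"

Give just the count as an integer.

3

A → match
B → no match
C → match
D → match
E → no match
F → no match
G → no match
Total matched: 3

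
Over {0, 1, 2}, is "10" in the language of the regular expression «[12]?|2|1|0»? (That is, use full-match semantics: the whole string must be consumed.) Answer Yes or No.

No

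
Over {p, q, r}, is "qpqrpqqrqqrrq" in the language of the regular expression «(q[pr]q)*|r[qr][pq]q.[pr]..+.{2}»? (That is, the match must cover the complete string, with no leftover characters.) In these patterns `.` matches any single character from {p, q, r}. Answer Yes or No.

No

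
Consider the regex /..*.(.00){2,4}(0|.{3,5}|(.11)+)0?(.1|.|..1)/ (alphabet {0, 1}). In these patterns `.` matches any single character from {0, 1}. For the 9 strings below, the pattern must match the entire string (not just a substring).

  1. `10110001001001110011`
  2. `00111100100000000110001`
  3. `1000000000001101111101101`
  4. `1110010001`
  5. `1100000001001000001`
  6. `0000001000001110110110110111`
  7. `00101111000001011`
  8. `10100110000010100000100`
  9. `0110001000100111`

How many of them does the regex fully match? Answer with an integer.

8

1 → match
2 → match
3 → match
4 → match
5 → match
6 → match
7 → match
8 → no match
9 → match
Total matched: 8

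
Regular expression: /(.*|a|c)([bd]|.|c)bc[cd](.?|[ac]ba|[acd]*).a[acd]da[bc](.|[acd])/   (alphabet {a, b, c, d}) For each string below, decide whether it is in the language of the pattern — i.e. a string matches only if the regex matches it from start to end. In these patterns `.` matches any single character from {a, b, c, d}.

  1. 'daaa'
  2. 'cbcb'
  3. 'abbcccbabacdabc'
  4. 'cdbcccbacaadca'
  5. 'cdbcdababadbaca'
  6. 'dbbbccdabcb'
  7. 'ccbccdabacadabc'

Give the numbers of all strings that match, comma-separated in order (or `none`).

1 → no match
2 → no match
3 → match
4 → no match
5 → no match
6 → no match
7 → no match

3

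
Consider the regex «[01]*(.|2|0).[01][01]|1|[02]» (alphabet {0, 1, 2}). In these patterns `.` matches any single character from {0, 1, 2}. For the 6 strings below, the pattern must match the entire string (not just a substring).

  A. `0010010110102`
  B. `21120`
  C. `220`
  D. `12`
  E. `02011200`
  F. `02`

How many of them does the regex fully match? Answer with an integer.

A → no match
B → no match
C → no match
D → no match
E → no match
F → no match
Total matched: 0

0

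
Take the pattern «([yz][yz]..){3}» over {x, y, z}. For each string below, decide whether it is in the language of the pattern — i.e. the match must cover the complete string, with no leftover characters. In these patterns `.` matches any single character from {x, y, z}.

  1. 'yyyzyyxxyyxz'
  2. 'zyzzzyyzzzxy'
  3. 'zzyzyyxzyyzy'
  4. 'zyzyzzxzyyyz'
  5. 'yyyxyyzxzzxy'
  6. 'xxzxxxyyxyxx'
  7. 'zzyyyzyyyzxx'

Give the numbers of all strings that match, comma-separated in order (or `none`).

1, 2, 3, 4, 5, 7

1 → match
2 → match
3 → match
4 → match
5 → match
6 → no match
7 → match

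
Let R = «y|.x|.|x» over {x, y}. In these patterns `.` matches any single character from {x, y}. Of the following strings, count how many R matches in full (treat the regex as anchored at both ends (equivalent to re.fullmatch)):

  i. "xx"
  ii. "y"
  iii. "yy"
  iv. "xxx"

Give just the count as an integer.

i. "xx" → match
ii. "y" → match
iii. "yy" → no match
iv. "xxx" → no match
Total matched: 2

2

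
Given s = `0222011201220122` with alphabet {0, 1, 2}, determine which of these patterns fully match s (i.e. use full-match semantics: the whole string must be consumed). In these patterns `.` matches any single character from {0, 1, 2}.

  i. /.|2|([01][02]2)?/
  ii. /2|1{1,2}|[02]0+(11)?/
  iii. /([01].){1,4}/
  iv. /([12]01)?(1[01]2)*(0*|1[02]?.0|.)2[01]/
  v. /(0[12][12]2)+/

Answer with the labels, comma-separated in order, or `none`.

v

i → no match
ii → no match
iii → no match
iv → no match
v → match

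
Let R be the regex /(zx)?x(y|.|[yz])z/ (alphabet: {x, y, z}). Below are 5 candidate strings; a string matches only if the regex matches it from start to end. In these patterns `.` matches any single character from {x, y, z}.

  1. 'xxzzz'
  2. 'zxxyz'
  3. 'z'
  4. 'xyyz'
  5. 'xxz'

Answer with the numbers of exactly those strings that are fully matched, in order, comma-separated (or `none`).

1. 'xxzzz' → no match
2. 'zxxyz' → match
3. 'z' → no match
4. 'xyyz' → no match
5. 'xxz' → match

2, 5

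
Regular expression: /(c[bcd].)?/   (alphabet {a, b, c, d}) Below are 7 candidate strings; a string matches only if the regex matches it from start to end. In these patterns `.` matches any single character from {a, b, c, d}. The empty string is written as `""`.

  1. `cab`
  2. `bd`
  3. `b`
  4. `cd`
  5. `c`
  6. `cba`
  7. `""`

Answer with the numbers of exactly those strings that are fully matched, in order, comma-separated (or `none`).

1 → no match
2 → no match
3 → no match
4 → no match
5 → no match
6 → match
7 → match

6, 7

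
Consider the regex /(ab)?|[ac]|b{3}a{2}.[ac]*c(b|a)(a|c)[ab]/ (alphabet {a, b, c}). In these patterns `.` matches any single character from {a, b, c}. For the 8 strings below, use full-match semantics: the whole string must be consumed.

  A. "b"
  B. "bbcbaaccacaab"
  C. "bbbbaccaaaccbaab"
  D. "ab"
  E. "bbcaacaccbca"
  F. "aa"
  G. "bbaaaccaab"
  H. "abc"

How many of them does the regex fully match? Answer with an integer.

1

A. "b" → no match
B → no match
C → no match
D. "ab" → match
E. "bbcaacaccbca" → no match
F. "aa" → no match
G. "bbaaaccaab" → no match
H. "abc" → no match
Total matched: 1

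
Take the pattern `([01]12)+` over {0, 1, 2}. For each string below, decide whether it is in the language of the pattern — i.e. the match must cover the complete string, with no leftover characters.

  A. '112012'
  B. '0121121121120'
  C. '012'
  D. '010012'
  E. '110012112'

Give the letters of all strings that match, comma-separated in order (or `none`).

A, C

A → match
B → no match — must end with '12'
C → match
D → no match
E → no match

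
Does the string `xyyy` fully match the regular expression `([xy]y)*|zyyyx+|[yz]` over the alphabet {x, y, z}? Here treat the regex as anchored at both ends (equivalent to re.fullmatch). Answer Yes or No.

Yes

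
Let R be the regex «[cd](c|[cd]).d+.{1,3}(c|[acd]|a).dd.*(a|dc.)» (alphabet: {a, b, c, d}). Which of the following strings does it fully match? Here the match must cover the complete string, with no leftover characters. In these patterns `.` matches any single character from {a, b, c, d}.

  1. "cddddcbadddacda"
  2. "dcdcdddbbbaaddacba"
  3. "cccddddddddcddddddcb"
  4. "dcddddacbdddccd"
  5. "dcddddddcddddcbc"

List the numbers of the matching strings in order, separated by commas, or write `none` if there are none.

1, 3

1 → match
2 → no match
3 → match
4 → no match
5 → no match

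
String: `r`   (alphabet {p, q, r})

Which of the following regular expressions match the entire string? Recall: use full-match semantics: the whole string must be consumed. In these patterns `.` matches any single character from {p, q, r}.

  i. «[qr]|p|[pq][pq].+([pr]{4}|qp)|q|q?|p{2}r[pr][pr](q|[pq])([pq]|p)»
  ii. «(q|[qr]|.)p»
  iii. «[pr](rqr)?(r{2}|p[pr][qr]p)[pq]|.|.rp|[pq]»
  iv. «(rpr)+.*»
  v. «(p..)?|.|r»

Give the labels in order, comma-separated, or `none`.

i, iii, v

i → match
ii → no match — must end with `p`
iii → match
iv → no match — must start with `rpr`
v → match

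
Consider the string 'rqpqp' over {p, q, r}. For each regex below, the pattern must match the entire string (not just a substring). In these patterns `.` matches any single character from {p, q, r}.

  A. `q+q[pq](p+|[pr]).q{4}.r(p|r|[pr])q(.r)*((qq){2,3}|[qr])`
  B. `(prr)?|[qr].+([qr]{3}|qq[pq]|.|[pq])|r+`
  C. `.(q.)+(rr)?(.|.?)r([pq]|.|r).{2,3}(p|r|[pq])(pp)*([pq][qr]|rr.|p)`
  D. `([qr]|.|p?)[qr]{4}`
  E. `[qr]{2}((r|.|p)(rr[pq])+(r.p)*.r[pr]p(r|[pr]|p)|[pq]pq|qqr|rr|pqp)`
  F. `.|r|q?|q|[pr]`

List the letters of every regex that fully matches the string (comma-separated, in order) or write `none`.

B, E

A → no match — must start with 'q'
B → match
C → no match
D → no match
E → match
F → no match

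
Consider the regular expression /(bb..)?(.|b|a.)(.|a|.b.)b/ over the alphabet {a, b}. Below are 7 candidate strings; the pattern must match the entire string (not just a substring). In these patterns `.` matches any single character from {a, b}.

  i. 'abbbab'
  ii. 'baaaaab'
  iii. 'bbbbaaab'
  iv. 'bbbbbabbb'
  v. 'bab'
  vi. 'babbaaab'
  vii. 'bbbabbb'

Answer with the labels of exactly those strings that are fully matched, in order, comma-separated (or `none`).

i. 'abbbab' → match
ii. 'baaaaab' → no match
iii. 'bbbbaaab' → match
iv. 'bbbbbabbb' → match
v. 'bab' → match
vi. 'babbaaab' → no match
vii. 'bbbabbb' → match

i, iii, iv, v, vii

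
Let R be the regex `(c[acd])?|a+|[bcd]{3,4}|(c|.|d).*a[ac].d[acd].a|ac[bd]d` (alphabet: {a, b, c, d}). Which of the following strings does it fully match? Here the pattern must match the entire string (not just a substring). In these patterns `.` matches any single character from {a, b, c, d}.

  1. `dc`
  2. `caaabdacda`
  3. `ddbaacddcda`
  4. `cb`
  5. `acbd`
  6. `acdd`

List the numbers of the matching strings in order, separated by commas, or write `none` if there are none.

3, 5, 6

1 → no match
2 → no match
3 → match
4 → no match
5 → match
6 → match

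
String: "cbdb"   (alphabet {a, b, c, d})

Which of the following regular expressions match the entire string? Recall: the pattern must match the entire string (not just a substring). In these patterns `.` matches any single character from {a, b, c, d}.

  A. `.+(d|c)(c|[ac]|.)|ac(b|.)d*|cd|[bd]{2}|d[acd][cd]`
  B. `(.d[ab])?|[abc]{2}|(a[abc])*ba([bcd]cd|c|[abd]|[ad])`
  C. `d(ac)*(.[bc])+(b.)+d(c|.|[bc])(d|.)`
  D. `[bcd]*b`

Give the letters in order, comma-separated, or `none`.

A → match
B → no match
C → no match — must start with "d"
D → match

A, D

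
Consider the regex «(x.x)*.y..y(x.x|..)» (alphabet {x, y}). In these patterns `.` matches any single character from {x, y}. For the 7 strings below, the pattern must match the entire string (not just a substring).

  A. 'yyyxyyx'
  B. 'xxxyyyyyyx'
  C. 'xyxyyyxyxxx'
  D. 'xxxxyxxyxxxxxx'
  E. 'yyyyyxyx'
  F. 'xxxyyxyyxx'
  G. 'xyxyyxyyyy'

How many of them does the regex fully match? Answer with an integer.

A → match
B → match
C → match
D → no match
E → match
F → match
G → match
Total matched: 6

6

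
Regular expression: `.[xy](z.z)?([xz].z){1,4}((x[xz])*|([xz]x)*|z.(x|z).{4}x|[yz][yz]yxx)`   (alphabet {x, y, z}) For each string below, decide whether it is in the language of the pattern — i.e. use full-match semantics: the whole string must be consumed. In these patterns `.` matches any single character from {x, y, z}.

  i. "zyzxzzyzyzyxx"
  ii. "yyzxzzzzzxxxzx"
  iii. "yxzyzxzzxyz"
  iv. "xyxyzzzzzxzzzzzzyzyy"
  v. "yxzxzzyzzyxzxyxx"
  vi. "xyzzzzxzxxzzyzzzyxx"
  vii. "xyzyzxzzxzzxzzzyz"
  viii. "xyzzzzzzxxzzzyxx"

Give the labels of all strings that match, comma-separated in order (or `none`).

i, ii, iii, v, vi, vii, viii

i → match
ii → match
iii → match
iv → no match
v → match
vi → match
vii → match
viii → match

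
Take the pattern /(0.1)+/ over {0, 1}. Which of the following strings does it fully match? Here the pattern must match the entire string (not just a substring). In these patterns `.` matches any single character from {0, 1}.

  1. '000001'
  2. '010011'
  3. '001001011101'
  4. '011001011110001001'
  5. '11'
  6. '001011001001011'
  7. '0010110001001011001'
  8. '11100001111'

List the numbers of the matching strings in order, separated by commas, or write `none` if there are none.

6

1 → no match
2 → no match
3 → no match
4 → no match
5 → no match — must start with '0'
6 → match
7 → no match
8 → no match — must start with '0'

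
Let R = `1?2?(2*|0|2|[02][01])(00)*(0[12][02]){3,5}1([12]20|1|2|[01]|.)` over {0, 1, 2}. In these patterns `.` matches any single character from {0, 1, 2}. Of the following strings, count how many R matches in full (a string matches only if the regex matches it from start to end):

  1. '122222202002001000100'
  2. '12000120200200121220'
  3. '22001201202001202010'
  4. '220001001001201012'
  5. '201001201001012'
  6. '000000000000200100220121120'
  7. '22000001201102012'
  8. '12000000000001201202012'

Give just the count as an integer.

1 → no match
2 → match
3 → match
4 → match
5 → match
6 → match
7 → no match
8 → match
Total matched: 6

6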